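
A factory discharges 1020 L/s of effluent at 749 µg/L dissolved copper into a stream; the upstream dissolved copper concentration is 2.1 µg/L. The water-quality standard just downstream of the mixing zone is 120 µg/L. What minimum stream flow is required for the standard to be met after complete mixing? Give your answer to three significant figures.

5440 L/s

Set C_mix = 120: (Q·2.100 + 1020·749.0) / (Q + 1020) = 120
→ Q = 1020·(749.0 − 120)/(120 − 2.100) = 5442 L/s.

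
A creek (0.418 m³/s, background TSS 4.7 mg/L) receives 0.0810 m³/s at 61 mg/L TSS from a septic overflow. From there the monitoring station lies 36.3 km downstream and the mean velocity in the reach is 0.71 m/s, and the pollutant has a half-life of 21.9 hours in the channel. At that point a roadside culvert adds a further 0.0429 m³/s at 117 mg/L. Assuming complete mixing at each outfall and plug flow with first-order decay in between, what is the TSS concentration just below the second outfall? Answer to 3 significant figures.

After mixing, C = (0.4180·4.700 + 0.08100·61.00) / 0.4990 = 6.906/0.4990 = 13.84 mg/L; combined flow 0.4990 m³/s.
Travel time t = 36.3·1000 / 0.71 = 51130 s = 14.20 h.
Half-life 21.9 h → k = ln 2 / 21.9 = 0.03165 h⁻¹ = 0.7596 d⁻¹.
Decay over the reach: 13.84·exp(−kt) = 13.84·0.6379 = 8.828 mg/L.
At the second outfall, C = (0.4990·8.828 + 0.04290·117.0) / (0.4990 + 0.04290) = 17.39 mg/L.

17.4 mg/L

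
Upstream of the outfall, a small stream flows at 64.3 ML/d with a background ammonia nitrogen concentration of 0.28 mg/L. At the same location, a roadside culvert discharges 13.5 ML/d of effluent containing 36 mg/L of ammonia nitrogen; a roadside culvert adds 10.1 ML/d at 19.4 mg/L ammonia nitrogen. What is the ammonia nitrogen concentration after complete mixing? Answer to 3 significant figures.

Flow-weighted average: C = (64.30·0.2800 + 13.50·36.00 + 10.10·19.40) / 87.90 = 699.9/87.90 = 7.963 mg/L.

7.96 mg/L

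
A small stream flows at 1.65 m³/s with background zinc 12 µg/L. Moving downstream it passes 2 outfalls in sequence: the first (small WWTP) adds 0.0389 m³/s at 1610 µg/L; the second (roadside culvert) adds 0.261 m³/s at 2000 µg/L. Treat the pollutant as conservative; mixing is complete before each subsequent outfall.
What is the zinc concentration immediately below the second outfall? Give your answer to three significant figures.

310 µg/L

Below outfall 1: Q → 1.689 m³/s, C = (1.650·12.00 + 0.03890·1610)/1.689 = 48.81 µg/L.
Below outfall 2: Q → 1.950 m³/s, C = (1.689·48.81 + 0.2610·2000)/1.950 = 310.0 µg/L.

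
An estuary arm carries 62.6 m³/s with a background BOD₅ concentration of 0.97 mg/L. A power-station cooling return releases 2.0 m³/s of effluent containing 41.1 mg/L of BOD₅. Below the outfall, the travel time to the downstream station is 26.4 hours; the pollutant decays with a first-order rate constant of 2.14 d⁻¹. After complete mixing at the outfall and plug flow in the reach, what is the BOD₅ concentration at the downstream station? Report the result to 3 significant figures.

After mixing, C = (62.60·0.9700 + 2.000·41.10) / 64.60 = 142.9/64.60 = 2.212 mg/L.
After decay, C = 2.212 × e^(−kt) = 2.212 × 0.09499 = 0.2102 mg/L.

0.210 mg/L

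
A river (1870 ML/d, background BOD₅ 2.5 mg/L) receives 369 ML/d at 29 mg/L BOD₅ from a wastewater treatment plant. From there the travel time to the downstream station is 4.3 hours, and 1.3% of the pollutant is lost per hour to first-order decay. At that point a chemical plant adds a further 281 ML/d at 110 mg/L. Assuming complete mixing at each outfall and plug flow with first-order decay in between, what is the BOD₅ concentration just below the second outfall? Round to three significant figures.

Flow-weighted average: C = (1870·2.500 + 369.0·29.00) / 2239 = 15380/2239 = 6.867 mg/L; combined flow 2239 ML/d.
1.3%/h lost → k = −ln(1 − 0.013) = 0.01309 h⁻¹.
First-order decay: C = 6.867·exp(−k·t) = 6.867·0.9453 = 6.492 mg/L.
Second outfall: C = (2239·6.492 + 281.0·110.0)/2520 = 18.03 mg/L.

18.0 mg/L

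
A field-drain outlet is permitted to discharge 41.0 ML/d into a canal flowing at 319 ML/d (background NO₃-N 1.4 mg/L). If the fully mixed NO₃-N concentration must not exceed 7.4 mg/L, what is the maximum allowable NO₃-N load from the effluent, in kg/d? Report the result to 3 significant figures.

2220 kg/d

Mass balance at the limit: 319.0·1.400 + 41.00·Cₑ = 360.0·7.4 → Cₑ = 54.08 mg/L.
41.00 ML/d = 0.4745 m³/s. Load = 0.4745 m³/s × 54.08 g/m³ × 86 400 s/d = 2217 kg/d.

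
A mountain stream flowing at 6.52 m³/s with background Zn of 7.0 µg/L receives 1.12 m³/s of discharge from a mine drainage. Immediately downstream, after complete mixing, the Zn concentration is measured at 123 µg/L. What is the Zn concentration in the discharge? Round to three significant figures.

798 µg/L

Mass balance: 6.520·7.000 + 1.120·Cₑ = 7.640·123.0
→ Cₑ = (7.640·123.0 − 6.520·7.000) / 1.120 = 798.3 µg/L.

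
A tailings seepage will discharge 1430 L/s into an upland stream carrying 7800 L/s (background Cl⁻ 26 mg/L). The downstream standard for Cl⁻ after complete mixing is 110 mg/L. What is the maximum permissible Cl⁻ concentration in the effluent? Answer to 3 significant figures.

At the limit, (Qr·Cr + Qe·Cₑ)/(Qr + Qe) = 110:
Cₑ = (9230·110 − 7800·26.00) / 1430 = 568.2 mg/L.

568 mg/L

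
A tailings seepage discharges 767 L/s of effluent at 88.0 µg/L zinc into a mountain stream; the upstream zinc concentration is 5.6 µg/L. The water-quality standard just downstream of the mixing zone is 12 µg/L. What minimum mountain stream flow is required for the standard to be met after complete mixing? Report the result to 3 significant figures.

Set C_mix = 12: (Q·5.600 + 767.0·88.00) / (Q + 767.0) = 12
→ Q = 767.0·(88.00 − 12)/(12 − 5.600) = 9108 L/s.

9110 L/s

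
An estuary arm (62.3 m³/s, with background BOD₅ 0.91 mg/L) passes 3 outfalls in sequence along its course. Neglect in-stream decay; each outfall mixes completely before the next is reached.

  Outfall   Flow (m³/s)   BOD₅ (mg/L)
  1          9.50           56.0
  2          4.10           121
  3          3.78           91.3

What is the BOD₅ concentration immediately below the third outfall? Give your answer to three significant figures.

17.9 mg/L

After outfall 1: Q = 62.30 + 9.500 = 71.80 m³/s; C = (62.30·0.9100 + 9.500·56.00)/71.80 = 8.199 mg/L.
After outfall 2: Q = 71.80 + 4.100 = 75.90 m³/s; C = (71.80·8.199 + 4.100·121.0)/75.90 = 14.29 mg/L.
After outfall 3: Q = 75.90 + 3.780 = 79.68 m³/s; C = (75.90·14.29 + 3.780·91.30)/79.68 = 17.95 mg/L.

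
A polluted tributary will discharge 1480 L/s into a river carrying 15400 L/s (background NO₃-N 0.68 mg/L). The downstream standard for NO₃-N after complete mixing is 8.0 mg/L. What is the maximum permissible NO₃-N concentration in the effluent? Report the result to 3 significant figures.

84.2 mg/L

At the limit, (Qr·Cr + Qe·Cₑ)/(Qr + Qe) = 8.0:
Cₑ = (16880·8.0 − 15400·0.6800) / 1480 = 84.17 mg/L.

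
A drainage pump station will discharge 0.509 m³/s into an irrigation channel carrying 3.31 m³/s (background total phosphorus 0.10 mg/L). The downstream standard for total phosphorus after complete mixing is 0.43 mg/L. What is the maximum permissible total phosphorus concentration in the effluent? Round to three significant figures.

At the limit, (Qr·Cr + Qe·Cₑ)/(Qr + Qe) = 0.43:
Cₑ = (3.819·0.43 − 3.310·0.1000) / 0.5090 = 2.576 mg/L.

2.58 mg/L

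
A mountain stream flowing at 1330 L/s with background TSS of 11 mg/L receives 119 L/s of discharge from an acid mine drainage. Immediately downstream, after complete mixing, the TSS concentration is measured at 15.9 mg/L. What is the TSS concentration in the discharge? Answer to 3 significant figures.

Mass balance: 1330·11.00 + 119.0·Cₑ = 1449·15.90
→ Cₑ = (1449·15.90 − 1330·11.00) / 119.0 = 70.66 mg/L.

70.7 mg/L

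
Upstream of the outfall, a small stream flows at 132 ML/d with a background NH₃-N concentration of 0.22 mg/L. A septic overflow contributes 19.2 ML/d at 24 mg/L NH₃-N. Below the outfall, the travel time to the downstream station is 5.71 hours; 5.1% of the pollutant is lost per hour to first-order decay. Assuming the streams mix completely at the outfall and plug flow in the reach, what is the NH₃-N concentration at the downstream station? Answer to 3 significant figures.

2.40 mg/L

Mixed concentration C = ΣQC/ΣQ = (132.0·0.2200 + 19.20·24.00) / 151.2 = 489.8/151.2 = 3.240 mg/L.
5.1%/h lost → k = −ln(1 − 0.051) = 0.05235 h⁻¹.
Decay over the reach: 3.240·exp(−kt) = 3.240·0.7416 = 2.403 mg/L.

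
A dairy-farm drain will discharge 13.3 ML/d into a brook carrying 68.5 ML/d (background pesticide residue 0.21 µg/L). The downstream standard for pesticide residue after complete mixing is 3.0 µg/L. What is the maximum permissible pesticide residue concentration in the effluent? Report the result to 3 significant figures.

17.4 µg/L

At the limit, (Qr·Cr + Qe·Cₑ)/(Qr + Qe) = 3.0:
Cₑ = (81.80·3.0 − 68.50·0.2100) / 13.30 = 17.37 µg/L.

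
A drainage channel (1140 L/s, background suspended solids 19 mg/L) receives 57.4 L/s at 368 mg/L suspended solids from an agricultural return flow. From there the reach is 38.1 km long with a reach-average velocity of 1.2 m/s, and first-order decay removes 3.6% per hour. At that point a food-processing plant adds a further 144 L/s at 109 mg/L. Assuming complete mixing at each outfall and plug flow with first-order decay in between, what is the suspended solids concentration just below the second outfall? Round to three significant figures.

34.8 mg/L

After mixing, C = (1140·19.00 + 57.40·368.0) / 1197 = 42780/1197 = 35.73 mg/L; combined flow 1197 L/s.
Travel time t = 38.1·1000 / 1.2 = 31750 s = 8.819 h.
3.6%/h lost → k = −ln(1 − 0.036) = 0.03666 h⁻¹.
After decay, C = 35.73 × e^(−kt) = 35.73 × 0.7237 = 25.86 mg/L.
Second outfall: C = (1197·25.86 + 144.0·109.0)/1341 = 34.78 mg/L.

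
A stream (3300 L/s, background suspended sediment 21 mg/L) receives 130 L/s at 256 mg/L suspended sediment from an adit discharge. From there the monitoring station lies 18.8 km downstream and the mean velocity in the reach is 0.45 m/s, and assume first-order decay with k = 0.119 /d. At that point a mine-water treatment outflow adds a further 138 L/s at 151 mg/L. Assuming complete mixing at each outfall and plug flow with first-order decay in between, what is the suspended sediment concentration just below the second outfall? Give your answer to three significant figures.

Flow-weighted average: C = (3300·21.00 + 130.0·256.0) / 3430 = 102600/3430 = 29.91 mg/L; combined flow 3430 L/s.
Travel time t = 18.8·1000 / 0.45 = 41780 s = 11.60 h.
After decay, C = 29.91 × e^(−kt) = 29.91 × 0.9441 = 28.23 mg/L.
Second outfall: C = (3430·28.23 + 138.0·151.0)/3568 = 32.98 mg/L.

33.0 mg/L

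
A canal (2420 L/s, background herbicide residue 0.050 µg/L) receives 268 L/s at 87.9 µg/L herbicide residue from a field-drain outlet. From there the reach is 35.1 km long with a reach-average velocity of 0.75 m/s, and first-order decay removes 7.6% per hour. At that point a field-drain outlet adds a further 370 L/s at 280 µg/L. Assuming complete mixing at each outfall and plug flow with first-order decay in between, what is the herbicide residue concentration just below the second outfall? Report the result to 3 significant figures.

36.6 µg/L

Mass balance: C = (2420·0.05000 + 268.0·87.90) / 2688 = 23680/2688 = 8.809 µg/L; combined flow 2688 L/s.
Travel time t = 35.1·1000 / 0.75 = 46800 s = 13.00 h.
7.6%/h lost → k = −ln(1 − 0.076) = 0.07904 h⁻¹.
Applying C = C₀e^(−kt): 8.809 × 0.3579 = 3.152 µg/L.
Second outfall: C = (2688·3.152 + 370.0·280.0)/3058 = 36.65 µg/L.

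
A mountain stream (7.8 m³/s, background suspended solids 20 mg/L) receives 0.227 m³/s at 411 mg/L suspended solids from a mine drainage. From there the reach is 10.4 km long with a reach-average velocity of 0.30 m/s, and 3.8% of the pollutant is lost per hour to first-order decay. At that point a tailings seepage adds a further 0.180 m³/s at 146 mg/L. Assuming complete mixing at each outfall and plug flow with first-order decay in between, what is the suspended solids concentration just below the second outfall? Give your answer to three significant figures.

Mass balance: C = (7.800·20.00 + 0.2270·411.0) / 8.027 = 249.3/8.027 = 31.06 mg/L; combined flow 8.027 m³/s.
Travel time t = 10.4·1000 / 0.30 = 34670 s = 9.630 h.
3.8%/h lost → k = −ln(1 − 0.038) = 0.03874 h⁻¹.
Decay over the reach: 31.06·exp(−kt) = 31.06·0.6886 = 21.39 mg/L.
Second outfall: C = (8.027·21.39 + 0.1800·146.0)/8.207 = 24.12 mg/L.

24.1 mg/L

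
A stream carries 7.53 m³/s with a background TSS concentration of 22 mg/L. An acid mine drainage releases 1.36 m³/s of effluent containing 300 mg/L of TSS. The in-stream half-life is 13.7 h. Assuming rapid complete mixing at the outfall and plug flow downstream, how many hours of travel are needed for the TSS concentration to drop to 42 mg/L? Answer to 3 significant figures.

After mixing, C = (7.530·22.00 + 1.360·300.0) / 8.890 = 573.7/8.890 = 64.53 mg/L.
Half-life 13.7 h → k = ln 2 / 13.7 = 0.05059 h⁻¹ = 1.214 d⁻¹.
64.53·exp(−k·t) = 42 → t = ln(64.53/42)/k = 30560 s = 8.488 h.

8.49 h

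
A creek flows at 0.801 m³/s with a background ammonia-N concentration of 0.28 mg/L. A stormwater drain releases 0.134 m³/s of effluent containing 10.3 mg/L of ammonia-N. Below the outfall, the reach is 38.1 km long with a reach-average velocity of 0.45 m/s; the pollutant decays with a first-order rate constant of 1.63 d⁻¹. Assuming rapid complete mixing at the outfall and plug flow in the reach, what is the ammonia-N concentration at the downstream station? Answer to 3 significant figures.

Conservation of mass: C = (0.8010·0.2800 + 0.1340·10.30) / 0.9350 = 1.604/0.9350 = 1.716 mg/L.
Travel time t = 38.1·1000 / 0.45 = 84670 s = 23.52 h.
Decay over the reach: 1.716·exp(−kt) = 1.716·0.2024 = 0.3474 mg/L.

0.347 mg/L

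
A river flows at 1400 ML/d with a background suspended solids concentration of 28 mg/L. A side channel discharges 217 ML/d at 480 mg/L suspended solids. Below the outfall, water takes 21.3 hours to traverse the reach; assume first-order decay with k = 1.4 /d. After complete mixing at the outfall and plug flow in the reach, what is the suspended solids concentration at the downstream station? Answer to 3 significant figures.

25.6 mg/L

Conservation of mass: C = (1400·28.00 + 217.0·480.0) / 1617 = 143400/1617 = 88.66 mg/L.
Decay over the reach: 88.66·exp(−kt) = 88.66·0.2887 = 25.59 mg/L.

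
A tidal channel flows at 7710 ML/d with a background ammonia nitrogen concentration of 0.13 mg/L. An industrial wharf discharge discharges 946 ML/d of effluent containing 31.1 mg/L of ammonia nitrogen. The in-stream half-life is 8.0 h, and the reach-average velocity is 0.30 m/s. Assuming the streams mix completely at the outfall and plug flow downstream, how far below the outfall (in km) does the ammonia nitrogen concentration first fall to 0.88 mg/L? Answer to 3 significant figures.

17.3 km

Conservation of mass: C = (7710·0.1300 + 946.0·31.10) / 8656 = 30420/8656 = 3.515 mg/L.
Half-life 8.0 h → k = ln 2 / 8.0 = 0.08664 h⁻¹ = 2.079 d⁻¹.
Set 3.515·exp(−k·t) = 0.88 → t = ln(3.515/0.88)/k = 57540 s = 15.98 h.
Distance = v·t = 0.30·57540 = 17260 m = 17.26 km.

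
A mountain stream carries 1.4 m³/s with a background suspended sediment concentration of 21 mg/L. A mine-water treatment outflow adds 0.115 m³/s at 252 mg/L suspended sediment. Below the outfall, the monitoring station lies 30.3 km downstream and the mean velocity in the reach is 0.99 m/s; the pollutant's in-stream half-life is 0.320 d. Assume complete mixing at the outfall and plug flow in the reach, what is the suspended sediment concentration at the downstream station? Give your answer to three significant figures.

Conservation of mass: C = (1.400·21.00 + 0.1150·252.0) / 1.515 = 58.38/1.515 = 38.53 mg/L.
Travel time t = 30.3·1000 / 0.99 = 30610 s = 8.502 h.
Half-life 0.320 d → k = ln 2 / 0.320 = 2.166 d⁻¹.
First-order decay: C = 38.53·exp(−k·t) = 38.53·0.4643 = 17.89 mg/L.

17.9 mg/L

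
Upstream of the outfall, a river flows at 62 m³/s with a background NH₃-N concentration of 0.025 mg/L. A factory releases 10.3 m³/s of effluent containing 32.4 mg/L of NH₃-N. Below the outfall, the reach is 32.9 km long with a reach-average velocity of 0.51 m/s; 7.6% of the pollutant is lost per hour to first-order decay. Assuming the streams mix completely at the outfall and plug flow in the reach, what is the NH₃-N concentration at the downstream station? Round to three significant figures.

Conservation of mass: C = (62.00·0.02500 + 10.30·32.40) / 72.30 = 335.3/72.30 = 4.637 mg/L.
Travel time t = 32.9·1000 / 0.51 = 64510 s = 17.92 h.
7.6%/h lost → k = −ln(1 − 0.076) = 0.07904 h⁻¹.
Applying C = C₀e^(−kt): 4.637 × 0.2426 = 1.125 mg/L.

1.12 mg/L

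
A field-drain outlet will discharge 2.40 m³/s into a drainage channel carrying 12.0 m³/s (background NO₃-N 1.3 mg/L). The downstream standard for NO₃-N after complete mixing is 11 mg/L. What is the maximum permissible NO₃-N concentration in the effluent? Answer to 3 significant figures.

59.5 mg/L

At the limit, (Qr·Cr + Qe·Cₑ)/(Qr + Qe) = 11:
Cₑ = (14.40·11 − 12.00·1.300) / 2.400 = 59.50 mg/L.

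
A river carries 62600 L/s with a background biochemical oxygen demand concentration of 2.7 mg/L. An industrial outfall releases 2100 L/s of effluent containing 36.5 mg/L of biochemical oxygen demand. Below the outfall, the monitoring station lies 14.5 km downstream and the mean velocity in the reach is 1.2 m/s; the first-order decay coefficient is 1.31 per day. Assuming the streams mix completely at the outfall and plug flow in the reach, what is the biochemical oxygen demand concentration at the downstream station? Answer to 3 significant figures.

3.16 mg/L

Flow-weighted average: C = (62600·2.700 + 2100·36.50) / 64700 = 245700/64700 = 3.797 mg/L.
Travel time t = 14.5·1000 / 1.2 = 12080 s = 3.356 h.
First-order decay: C = 3.797·exp(−k·t) = 3.797·0.8326 = 3.161 mg/L.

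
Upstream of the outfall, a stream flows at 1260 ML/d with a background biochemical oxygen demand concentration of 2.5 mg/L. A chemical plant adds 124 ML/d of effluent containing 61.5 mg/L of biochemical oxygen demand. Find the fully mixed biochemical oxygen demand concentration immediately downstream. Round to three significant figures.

7.79 mg/L

After mixing, C = (1260·2.500 + 124.0·61.50) / 1384 = 10780/1384 = 7.786 mg/L.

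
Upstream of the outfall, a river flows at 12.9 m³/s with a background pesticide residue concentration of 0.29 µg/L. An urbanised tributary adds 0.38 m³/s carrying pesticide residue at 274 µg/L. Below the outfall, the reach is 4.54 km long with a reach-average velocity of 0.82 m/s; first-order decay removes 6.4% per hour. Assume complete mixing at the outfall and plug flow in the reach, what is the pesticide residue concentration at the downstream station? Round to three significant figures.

Mixed concentration C = ΣQC/ΣQ = (12.90·0.2900 + 0.3800·274.0) / 13.28 = 107.9/13.28 = 8.122 µg/L.
Travel time t = 4.54·1000 / 0.82 = 5537 s = 1.538 h.
6.4%/h lost → k = −ln(1 − 0.064) = 0.06614 h⁻¹.
Decay over the reach: 8.122·exp(−kt) = 8.122·0.9033 = 7.337 µg/L.

7.34 µg/L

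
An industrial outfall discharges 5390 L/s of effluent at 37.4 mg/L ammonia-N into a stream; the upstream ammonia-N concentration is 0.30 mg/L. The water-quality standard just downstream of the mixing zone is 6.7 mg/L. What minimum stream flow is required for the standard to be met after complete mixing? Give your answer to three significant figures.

25900 L/s

Set C_mix = 6.7: (Q·0.3000 + 5390·37.40) / (Q + 5390) = 6.7
→ Q = 5390·(37.40 − 6.7)/(6.7 − 0.3000) = 25860 L/s.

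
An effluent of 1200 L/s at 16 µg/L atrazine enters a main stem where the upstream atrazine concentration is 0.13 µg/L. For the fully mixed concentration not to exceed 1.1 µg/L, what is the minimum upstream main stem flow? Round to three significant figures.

Set C_mix = 1.1: (Q·0.1300 + 1200·16.00) / (Q + 1200) = 1.1
→ Q = 1200·(16.00 − 1.1)/(1.1 − 0.1300) = 18430 L/s.

18400 L/s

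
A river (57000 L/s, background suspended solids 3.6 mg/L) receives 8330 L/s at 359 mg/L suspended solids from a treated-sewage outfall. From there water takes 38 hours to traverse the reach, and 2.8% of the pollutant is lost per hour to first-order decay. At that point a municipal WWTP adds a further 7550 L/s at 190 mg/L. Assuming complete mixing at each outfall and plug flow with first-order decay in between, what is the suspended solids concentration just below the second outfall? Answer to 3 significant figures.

After mixing, C = (57000·3.600 + 8330·359.0) / 65330 = 3196000/65330 = 48.92 mg/L; combined flow 65330 L/s.
2.8%/h lost → k = −ln(1 − 0.028) = 0.02840 h⁻¹.
Applying C = C₀e^(−kt): 48.92 × 0.3399 = 16.63 mg/L.
At the second outfall, C = (65330·16.63 + 7550·190.0) / (65330 + 7550) = 34.59 mg/L.

34.6 mg/L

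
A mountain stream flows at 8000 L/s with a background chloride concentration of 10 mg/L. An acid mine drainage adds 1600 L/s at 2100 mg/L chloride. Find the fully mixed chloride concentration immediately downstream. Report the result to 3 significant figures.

358 mg/L

Conservation of mass: C = (8000·10.00 + 1600·2100) / 9600 = 3440000/9600 = 358.3 mg/L.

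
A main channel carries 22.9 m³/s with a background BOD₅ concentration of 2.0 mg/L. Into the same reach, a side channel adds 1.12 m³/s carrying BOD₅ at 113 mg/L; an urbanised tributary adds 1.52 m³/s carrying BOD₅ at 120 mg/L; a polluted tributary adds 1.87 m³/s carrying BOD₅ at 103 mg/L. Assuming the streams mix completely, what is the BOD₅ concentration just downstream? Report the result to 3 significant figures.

After mixing, C = (22.90·2.000 + 1.120·113.0 + 1.520·120.0 + 1.870·103.0) / 27.41 = 547.4/27.41 = 19.97 mg/L.

20.0 mg/L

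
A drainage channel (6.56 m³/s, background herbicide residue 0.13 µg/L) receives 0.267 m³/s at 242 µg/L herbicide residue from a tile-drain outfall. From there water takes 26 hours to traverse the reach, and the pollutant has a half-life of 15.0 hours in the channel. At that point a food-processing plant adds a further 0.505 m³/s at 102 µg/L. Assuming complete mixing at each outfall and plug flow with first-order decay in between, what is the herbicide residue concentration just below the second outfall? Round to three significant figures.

Conservation of mass: C = (6.560·0.1300 + 0.2670·242.0) / 6.827 = 65.47/6.827 = 9.589 µg/L; combined flow 6.827 m³/s.
Half-life 15.0 h → k = ln 2 / 15.0 = 0.04621 h⁻¹ = 1.109 d⁻¹.
First-order decay: C = 9.589·exp(−k·t) = 9.589·0.3008 = 2.884 µg/L.
At the second outfall, C = (6.827·2.884 + 0.5050·102.0) / (6.827 + 0.5050) = 9.711 µg/L.

9.71 µg/L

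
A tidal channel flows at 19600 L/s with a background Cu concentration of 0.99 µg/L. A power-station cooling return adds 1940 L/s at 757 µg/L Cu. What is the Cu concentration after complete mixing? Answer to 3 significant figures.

69.1 µg/L

After mixing, C = (19600·0.9900 + 1940·757.0) / 21540 = 1488000/21540 = 69.08 µg/L.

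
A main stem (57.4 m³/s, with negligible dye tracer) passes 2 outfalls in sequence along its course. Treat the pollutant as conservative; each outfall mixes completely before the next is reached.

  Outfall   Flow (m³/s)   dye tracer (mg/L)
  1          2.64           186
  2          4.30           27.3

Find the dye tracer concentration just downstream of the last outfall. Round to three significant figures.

Below outfall 1: Q → 60.04 m³/s, C = (57.40·0 + 2.640·186.0)/60.04 = 8.179 mg/L.
Below outfall 2: Q → 64.34 m³/s, C = (60.04·8.179 + 4.300·27.30)/64.34 = 9.456 mg/L.

9.46 mg/L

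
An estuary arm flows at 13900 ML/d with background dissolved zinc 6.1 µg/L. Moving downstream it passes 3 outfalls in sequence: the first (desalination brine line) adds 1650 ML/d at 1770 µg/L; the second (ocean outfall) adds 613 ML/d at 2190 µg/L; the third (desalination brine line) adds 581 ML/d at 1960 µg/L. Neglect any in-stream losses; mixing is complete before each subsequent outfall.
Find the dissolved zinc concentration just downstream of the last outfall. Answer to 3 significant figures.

Outfall 1: combined Q = 15550 ML/d; C = (13900·6.100 + 1650·1770)/15550 = 193.3 µg/L.
Outfall 2: combined Q = 16160 ML/d; C = (15550·193.3 + 613.0·2190)/16160 = 269.0 µg/L.
Outfall 3: combined Q = 16740 ML/d; C = (16160·269.0 + 581.0·1960)/16740 = 327.7 µg/L.

328 µg/L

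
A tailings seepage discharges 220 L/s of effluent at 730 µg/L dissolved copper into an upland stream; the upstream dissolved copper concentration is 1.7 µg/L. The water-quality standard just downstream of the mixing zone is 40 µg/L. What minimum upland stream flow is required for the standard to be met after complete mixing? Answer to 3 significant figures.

3960 L/s

Set C_mix = 40: (Q·1.700 + 220.0·730.0) / (Q + 220.0) = 40
→ Q = 220.0·(730.0 − 40)/(40 − 1.700) = 3963 L/s.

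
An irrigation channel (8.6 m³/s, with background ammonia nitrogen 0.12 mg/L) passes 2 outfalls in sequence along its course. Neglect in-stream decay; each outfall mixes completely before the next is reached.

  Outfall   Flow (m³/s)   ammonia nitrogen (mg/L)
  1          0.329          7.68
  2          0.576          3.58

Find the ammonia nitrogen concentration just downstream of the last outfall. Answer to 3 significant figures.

0.591 mg/L

After outfall 1: Q = 8.600 + 0.3290 = 8.929 m³/s; C = (8.600·0.1200 + 0.3290·7.680)/8.929 = 0.3986 mg/L.
After outfall 2: Q = 8.929 + 0.5760 = 9.505 m³/s; C = (8.929·0.3986 + 0.5760·3.580)/9.505 = 0.5914 mg/L.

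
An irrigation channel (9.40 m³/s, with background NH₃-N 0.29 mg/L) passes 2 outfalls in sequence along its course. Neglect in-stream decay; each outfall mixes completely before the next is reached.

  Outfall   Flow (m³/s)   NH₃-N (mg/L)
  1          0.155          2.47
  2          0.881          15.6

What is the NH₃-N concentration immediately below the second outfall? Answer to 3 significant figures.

Outfall 1: combined Q = 9.555 m³/s; C = (9.400·0.2900 + 0.1550·2.470)/9.555 = 0.3254 mg/L.
Outfall 2: combined Q = 10.44 m³/s; C = (9.555·0.3254 + 0.8810·15.60)/10.44 = 1.615 mg/L.

1.61 mg/L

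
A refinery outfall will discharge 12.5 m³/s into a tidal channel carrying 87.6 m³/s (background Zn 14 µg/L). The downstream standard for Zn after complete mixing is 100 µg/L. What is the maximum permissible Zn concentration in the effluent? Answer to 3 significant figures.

At the limit, (Qr·Cr + Qe·Cₑ)/(Qr + Qe) = 100:
Cₑ = (100.1·100 − 87.60·14.00) / 12.50 = 702.7 µg/L.

703 µg/L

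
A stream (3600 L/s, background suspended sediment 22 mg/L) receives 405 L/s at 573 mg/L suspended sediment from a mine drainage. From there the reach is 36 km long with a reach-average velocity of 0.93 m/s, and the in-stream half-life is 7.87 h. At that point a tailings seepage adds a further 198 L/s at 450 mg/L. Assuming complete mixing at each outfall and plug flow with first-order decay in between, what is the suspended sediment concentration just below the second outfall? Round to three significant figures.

After mixing, C = (3600·22.00 + 405.0·573.0) / 4005 = 311300/4005 = 77.72 mg/L; combined flow 4005 L/s.
Travel time t = 36·1000 / 0.93 = 38710 s = 10.75 h.
Half-life 7.87 h → k = ln 2 / 7.87 = 0.08807 h⁻¹ = 2.114 d⁻¹.
Decay over the reach: 77.72·exp(−kt) = 77.72·0.3879 = 30.15 mg/L.
Second outfall: C = (4005·30.15 + 198.0·450.0)/4203 = 49.93 mg/L.

49.9 mg/L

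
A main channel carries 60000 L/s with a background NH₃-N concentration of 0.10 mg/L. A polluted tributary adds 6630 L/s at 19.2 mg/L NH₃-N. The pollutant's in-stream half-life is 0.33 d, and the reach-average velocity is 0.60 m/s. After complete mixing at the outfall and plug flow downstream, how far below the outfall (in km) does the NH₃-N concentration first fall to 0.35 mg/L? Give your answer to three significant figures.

43.0 km

Conservation of mass: C = (60000·0.1000 + 6630·19.20) / 66630 = 133300/66630 = 2.001 mg/L.
Half-life 0.33 d → k = ln 2 / 0.33 = 2.100 d⁻¹.
Set 2.001·exp(−k·t) = 0.35 → t = ln(2.001/0.35)/k = 71710 s = 19.92 h.
Distance = v·t = 0.60·71710 = 43020 m = 43.02 km.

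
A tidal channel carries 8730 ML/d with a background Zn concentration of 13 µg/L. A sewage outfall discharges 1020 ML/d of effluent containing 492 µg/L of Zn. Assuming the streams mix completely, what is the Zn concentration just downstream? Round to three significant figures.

63.1 µg/L

Conservation of mass: C = (8730·13.00 + 1020·492.0) / 9750 = 615300/9750 = 63.11 µg/L.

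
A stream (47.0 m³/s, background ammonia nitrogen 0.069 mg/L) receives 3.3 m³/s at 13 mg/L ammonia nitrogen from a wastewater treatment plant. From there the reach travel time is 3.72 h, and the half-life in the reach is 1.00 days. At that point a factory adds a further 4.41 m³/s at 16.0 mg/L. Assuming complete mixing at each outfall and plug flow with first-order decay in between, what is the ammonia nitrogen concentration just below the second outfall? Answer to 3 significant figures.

2.05 mg/L

Conservation of mass: C = (47.00·0.06900 + 3.300·13.00) / 50.30 = 46.14/50.30 = 0.9174 mg/L; combined flow 50.30 m³/s.
Half-life 1.00 d → k = ln 2 / 1.00 = 0.6931 d⁻¹.
After decay, C = 0.9174 × e^(−kt) = 0.9174 × 0.8981 = 0.8239 mg/L.
At the second outfall, C = (50.30·0.8239 + 4.410·16.00) / (50.30 + 4.410) = 2.047 mg/L.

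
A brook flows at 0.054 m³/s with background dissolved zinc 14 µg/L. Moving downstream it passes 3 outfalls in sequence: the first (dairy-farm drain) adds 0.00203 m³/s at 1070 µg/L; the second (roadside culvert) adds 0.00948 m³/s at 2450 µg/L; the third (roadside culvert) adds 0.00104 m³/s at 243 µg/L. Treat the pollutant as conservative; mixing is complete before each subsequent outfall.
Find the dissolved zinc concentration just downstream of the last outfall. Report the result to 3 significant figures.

Outfall 1: combined Q = 0.05603 m³/s; C = (0.05400·14.00 + 0.002030·1070)/0.05603 = 52.26 µg/L.
Outfall 2: combined Q = 0.06551 m³/s; C = (0.05603·52.26 + 0.009480·2450)/0.06551 = 399.2 µg/L.
Outfall 3: combined Q = 0.06655 m³/s; C = (0.06551·399.2 + 0.001040·243.0)/0.06655 = 396.8 µg/L.

397 µg/L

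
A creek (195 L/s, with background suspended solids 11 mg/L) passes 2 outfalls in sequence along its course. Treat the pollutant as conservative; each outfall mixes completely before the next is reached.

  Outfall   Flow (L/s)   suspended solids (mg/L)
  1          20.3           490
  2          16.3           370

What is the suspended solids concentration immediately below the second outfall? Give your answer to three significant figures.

78.3 mg/L

Below outfall 1: Q → 215.3 L/s, C = (195.0·11.00 + 20.30·490.0)/215.3 = 56.16 mg/L.
Below outfall 2: Q → 231.6 L/s, C = (215.3·56.16 + 16.30·370.0)/231.6 = 78.25 mg/L.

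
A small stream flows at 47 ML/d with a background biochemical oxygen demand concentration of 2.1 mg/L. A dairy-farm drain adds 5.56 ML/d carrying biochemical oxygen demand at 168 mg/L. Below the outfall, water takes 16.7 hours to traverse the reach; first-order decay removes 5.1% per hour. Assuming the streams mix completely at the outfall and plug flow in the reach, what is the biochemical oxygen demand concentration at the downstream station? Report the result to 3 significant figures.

After mixing, C = (47.00·2.100 + 5.560·168.0) / 52.56 = 1033/52.56 = 19.65 mg/L.
5.1%/h lost → k = −ln(1 − 0.051) = 0.05235 h⁻¹.
Applying C = C₀e^(−kt): 19.65 × 0.4172 = 8.198 mg/L.

8.20 mg/L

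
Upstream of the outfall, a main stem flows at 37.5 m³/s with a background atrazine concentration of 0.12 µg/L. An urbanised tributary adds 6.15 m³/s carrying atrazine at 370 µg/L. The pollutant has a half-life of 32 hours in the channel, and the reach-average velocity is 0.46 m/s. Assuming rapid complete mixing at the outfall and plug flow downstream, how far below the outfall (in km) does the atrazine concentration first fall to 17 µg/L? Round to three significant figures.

Flow-weighted average: C = (37.50·0.1200 + 6.150·370.0) / 43.65 = 2280/43.65 = 52.23 µg/L.
Half-life 32 h → k = ln 2 / 32 = 0.02166 h⁻¹ = 0.5199 d⁻¹.
Set 52.23·exp(−k·t) = 17 → t = ln(52.23/17)/k = 186600 s = 51.82 h.
Distance = v·t = 0.46·186600 = 85820 m = 85.82 km.

85.8 km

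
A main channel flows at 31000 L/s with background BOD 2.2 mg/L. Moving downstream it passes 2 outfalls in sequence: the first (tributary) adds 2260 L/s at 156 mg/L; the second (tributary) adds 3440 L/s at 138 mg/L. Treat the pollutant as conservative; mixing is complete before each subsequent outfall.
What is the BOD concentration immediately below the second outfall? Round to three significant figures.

24.4 mg/L

Outfall 1: combined Q = 33260 L/s; C = (31000·2.200 + 2260·156.0)/33260 = 12.65 mg/L.
Outfall 2: combined Q = 36700 L/s; C = (33260·12.65 + 3440·138.0)/36700 = 24.40 mg/L.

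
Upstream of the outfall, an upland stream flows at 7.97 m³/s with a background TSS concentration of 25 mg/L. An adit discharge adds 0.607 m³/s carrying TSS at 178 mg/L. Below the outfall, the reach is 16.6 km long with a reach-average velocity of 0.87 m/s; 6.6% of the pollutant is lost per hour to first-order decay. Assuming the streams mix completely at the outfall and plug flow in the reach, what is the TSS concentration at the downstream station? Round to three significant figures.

24.9 mg/L

Mixed concentration C = ΣQC/ΣQ = (7.970·25.00 + 0.6070·178.0) / 8.577 = 307.3/8.577 = 35.83 mg/L.
Travel time t = 16.6·1000 / 0.87 = 19080 s = 5.300 h.
6.6%/h lost → k = −ln(1 − 0.066) = 0.06828 h⁻¹.
Decay over the reach: 35.83·exp(−kt) = 35.83·0.6964 = 24.95 mg/L.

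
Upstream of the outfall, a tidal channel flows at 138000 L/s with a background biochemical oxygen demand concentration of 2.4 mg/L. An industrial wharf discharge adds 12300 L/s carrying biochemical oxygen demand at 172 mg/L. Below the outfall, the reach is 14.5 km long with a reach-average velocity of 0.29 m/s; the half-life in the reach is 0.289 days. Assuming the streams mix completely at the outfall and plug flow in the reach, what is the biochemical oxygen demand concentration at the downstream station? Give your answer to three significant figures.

Mixed concentration C = ΣQC/ΣQ = (138000·2.400 + 12300·172.0) / 150300 = 2447000/150300 = 16.28 mg/L.
Travel time t = 14.5·1000 / 0.29 = 50000 s = 13.89 h.
Half-life 0.289 d → k = ln 2 / 0.289 = 2.398 d⁻¹.
Decay over the reach: 16.28·exp(−kt) = 16.28·0.2496 = 4.063 mg/L.

4.06 mg/L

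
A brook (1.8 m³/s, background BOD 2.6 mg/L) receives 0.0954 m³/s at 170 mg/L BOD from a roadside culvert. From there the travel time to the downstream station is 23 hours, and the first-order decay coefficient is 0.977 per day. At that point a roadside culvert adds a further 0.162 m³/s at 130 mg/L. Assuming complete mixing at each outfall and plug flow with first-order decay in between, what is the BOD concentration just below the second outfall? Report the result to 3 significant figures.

14.2 mg/L

Mixed concentration C = ΣQC/ΣQ = (1.800·2.600 + 0.09540·170.0) / 1.895 = 20.90/1.895 = 11.03 mg/L; combined flow 1.895 m³/s.
Applying C = C₀e^(−kt): 11.03 × 0.3921 = 4.323 mg/L.
Second outfall: C = (1.895·4.323 + 0.1620·130.0)/2.057 = 14.22 mg/L.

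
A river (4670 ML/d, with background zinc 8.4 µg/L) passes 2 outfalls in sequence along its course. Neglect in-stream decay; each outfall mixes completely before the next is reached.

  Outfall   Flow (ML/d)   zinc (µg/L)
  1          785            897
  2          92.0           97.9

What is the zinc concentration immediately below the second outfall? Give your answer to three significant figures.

136 µg/L

Below outfall 1: Q → 5455 ML/d, C = (4670·8.400 + 785.0·897.0)/5455 = 136.3 µg/L.
Below outfall 2: Q → 5547 ML/d, C = (5455·136.3 + 92.00·97.90)/5547 = 135.6 µg/L.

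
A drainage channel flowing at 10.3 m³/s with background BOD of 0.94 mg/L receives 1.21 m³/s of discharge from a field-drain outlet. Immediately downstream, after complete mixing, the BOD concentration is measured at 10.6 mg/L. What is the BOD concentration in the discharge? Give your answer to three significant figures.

Mass balance: 10.30·0.9400 + 1.210·Cₑ = 11.51·10.60
→ Cₑ = (11.51·10.60 − 10.30·0.9400) / 1.210 = 92.83 mg/L.

92.8 mg/L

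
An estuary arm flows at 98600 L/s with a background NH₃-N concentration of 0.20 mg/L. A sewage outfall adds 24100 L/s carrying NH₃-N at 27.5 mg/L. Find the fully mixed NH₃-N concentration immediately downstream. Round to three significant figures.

5.56 mg/L

Flow-weighted average: C = (98600·0.2000 + 24100·27.50) / 122700 = 682500/122700 = 5.562 mg/L.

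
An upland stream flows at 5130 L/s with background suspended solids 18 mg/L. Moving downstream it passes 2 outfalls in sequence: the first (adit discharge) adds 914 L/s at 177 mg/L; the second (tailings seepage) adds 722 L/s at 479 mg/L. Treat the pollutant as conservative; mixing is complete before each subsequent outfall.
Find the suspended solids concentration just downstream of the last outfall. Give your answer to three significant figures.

88.7 mg/L

Below outfall 1: Q → 6044 L/s, C = (5130·18.00 + 914.0·177.0)/6044 = 42.04 mg/L.
Below outfall 2: Q → 6766 L/s, C = (6044·42.04 + 722.0·479.0)/6766 = 88.67 mg/L.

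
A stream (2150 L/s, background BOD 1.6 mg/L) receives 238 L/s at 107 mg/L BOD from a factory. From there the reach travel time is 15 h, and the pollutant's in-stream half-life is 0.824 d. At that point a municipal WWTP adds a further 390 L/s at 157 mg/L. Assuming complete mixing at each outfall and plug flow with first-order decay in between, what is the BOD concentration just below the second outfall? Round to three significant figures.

28.2 mg/L

Mass balance: C = (2150·1.600 + 238.0·107.0) / 2388 = 28910/2388 = 12.10 mg/L; combined flow 2388 L/s.
Half-life 0.824 d → k = ln 2 / 0.824 = 0.8412 d⁻¹.
First-order decay: C = 12.10·exp(−k·t) = 12.10·0.5911 = 7.155 mg/L.
Second outfall: C = (2388·7.155 + 390.0·157.0)/2778 = 28.19 mg/L.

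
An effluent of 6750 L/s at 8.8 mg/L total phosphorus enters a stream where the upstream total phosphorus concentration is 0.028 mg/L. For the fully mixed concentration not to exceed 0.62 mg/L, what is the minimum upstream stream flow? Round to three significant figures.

Set C_mix = 0.62: (Q·0.02800 + 6750·8.800) / (Q + 6750) = 0.62
→ Q = 6750·(8.800 − 0.62)/(0.62 − 0.02800) = 93270 L/s.

93300 L/s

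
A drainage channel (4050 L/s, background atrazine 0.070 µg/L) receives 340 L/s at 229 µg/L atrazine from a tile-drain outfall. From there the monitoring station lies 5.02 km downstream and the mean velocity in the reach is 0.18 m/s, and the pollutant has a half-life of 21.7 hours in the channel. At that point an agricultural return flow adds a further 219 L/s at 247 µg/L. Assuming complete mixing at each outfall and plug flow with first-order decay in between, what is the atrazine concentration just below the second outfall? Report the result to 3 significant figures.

25.0 µg/L

Mixed concentration C = ΣQC/ΣQ = (4050·0.07000 + 340.0·229.0) / 4390 = 78140/4390 = 17.80 µg/L; combined flow 4390 L/s.
Travel time t = 5.02·1000 / 0.18 = 27890 s = 7.747 h.
Half-life 21.7 h → k = ln 2 / 21.7 = 0.03194 h⁻¹ = 0.7666 d⁻¹.
After decay, C = 17.80 × e^(−kt) = 17.80 × 0.7808 = 13.90 µg/L.
Second outfall: C = (4390·13.90 + 219.0·247.0)/4609 = 24.97 µg/L.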